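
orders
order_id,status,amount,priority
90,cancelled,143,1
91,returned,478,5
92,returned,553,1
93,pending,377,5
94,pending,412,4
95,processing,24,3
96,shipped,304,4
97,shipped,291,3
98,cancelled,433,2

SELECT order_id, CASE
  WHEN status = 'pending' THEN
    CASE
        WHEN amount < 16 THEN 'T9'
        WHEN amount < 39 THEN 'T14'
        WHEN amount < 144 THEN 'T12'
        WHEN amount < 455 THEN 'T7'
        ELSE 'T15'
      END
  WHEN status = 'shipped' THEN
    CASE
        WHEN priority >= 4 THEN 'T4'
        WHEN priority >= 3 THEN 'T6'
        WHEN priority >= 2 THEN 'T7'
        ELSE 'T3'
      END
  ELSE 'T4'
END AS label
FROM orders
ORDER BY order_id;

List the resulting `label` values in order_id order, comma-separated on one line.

order_id=90: status='cancelled' → outer ELSE → T4
order_id=91: status='returned' → outer ELSE → T4
order_id=92: status='returned' → outer ELSE → T4
order_id=93: status='pending' → inner[amount < 455] → T7
order_id=94: status='pending' → inner[amount < 455] → T7
order_id=95: status='processing' → outer ELSE → T4
order_id=96: status='shipped' → inner[priority >= 4] → T4
order_id=97: status='shipped' → inner[priority >= 3] → T6
order_id=98: status='cancelled' → outer ELSE → T4

T4, T4, T4, T7, T7, T4, T4, T6, T4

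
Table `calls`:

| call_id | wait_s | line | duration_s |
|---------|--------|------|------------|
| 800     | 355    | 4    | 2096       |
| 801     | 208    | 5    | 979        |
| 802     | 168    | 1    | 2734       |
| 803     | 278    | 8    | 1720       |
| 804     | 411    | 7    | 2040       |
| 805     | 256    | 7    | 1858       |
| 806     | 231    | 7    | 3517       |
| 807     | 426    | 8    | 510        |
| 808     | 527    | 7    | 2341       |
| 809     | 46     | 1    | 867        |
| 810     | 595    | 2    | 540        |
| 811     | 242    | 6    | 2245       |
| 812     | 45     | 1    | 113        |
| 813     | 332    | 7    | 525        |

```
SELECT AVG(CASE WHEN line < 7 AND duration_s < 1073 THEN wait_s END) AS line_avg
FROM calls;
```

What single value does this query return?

call_id=800: ✗
call_id=801: ✓ → 208
call_id=802: ✗
call_id=803: ✗
call_id=804: ✗
call_id=805: ✗
call_id=806: ✗
call_id=807: ✗
call_id=808: ✗
call_id=809: ✓ → 46
call_id=810: ✓ → 595
call_id=811: ✗
call_id=812: ✓ → 45
call_id=813: ✗
line_avg = (208 + 46 + 595 + 45) / 4 = 223.5

223.5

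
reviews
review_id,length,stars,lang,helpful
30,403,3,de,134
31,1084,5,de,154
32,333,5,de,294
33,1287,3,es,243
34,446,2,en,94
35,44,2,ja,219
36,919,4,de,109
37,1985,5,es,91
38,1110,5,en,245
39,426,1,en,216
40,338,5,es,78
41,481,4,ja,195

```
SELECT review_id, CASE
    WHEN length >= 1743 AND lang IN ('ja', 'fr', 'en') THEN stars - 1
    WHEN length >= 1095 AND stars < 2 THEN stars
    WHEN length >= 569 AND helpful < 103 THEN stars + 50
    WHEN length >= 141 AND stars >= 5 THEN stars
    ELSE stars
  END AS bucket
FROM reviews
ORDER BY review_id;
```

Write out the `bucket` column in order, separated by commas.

review_id=30: ELSE → 3
review_id=31: length >= 141 AND stars >= 5 → 5
review_id=32: length >= 141 AND stars >= 5 → 5
review_id=33: ELSE → 3
review_id=34: ELSE → 2
review_id=35: ELSE → 2
review_id=36: ELSE → 4
review_id=37: length >= 569 AND helpful < 103 → 55
review_id=38: length >= 141 AND stars >= 5 → 5
review_id=39: ELSE → 1
review_id=40: length >= 141 AND stars >= 5 → 5
review_id=41: ELSE → 4

3, 5, 5, 3, 2, 2, 4, 55, 5, 1, 5, 4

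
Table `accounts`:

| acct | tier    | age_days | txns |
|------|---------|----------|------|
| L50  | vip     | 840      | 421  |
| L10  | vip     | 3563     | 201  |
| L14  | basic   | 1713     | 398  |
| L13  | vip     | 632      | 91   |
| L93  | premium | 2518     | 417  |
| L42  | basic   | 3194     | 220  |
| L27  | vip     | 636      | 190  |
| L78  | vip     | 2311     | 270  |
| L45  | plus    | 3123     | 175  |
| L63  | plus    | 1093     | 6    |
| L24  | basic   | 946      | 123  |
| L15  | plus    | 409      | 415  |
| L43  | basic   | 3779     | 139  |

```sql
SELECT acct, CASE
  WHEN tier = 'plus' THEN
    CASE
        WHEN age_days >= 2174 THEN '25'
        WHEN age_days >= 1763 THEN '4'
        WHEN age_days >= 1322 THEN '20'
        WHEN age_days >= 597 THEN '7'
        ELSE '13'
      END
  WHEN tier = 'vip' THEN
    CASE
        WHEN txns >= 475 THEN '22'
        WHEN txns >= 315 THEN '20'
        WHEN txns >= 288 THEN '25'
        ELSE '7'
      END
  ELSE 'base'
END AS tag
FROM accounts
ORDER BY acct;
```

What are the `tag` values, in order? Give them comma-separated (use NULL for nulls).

7, 7, base, 13, base, 7, base, base, 25, 20, 7, 7, base

acct=L10: tier='vip' → inner[ELSE] → 7
acct=L13: tier='vip' → inner[ELSE] → 7
acct=L14: tier='basic' → outer ELSE → base
acct=L15: tier='plus' → inner[ELSE] → 13
acct=L24: tier='basic' → outer ELSE → base
acct=L27: tier='vip' → inner[ELSE] → 7
acct=L42: tier='basic' → outer ELSE → base
acct=L43: tier='basic' → outer ELSE → base
acct=L45: tier='plus' → inner[age_days >= 2174] → 25
acct=L50: tier='vip' → inner[txns >= 315] → 20
acct=L63: tier='plus' → inner[age_days >= 597] → 7
acct=L78: tier='vip' → inner[ELSE] → 7
acct=L93: tier='premium' → outer ELSE → base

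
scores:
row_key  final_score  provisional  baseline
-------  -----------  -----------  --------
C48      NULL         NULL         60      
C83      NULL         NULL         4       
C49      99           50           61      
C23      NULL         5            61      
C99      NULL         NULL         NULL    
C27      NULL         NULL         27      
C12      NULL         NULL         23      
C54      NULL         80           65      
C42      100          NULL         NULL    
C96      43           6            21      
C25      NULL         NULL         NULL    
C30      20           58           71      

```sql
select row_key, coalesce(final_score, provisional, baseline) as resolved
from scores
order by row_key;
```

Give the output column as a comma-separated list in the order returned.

23, 5, NULL, 27, 20, 100, 60, 99, 80, 4, 43, NULL

row_key=C12: final_score=NULL, provisional=NULL, baseline=23 → 23
row_key=C23: final_score=NULL, provisional=5 → 5
row_key=C25: final_score=NULL, provisional=NULL, baseline=NULL (all NULL) → NULL
row_key=C27: final_score=NULL, provisional=NULL, baseline=27 → 27
row_key=C30: final_score=20 → 20
row_key=C42: final_score=100 → 100
row_key=C48: final_score=NULL, provisional=NULL, baseline=60 → 60
row_key=C49: final_score=99 → 99
row_key=C54: final_score=NULL, provisional=80 → 80
row_key=C83: final_score=NULL, provisional=NULL, baseline=4 → 4
row_key=C96: final_score=43 → 43
row_key=C99: final_score=NULL, provisional=NULL, baseline=NULL (all NULL) → NULL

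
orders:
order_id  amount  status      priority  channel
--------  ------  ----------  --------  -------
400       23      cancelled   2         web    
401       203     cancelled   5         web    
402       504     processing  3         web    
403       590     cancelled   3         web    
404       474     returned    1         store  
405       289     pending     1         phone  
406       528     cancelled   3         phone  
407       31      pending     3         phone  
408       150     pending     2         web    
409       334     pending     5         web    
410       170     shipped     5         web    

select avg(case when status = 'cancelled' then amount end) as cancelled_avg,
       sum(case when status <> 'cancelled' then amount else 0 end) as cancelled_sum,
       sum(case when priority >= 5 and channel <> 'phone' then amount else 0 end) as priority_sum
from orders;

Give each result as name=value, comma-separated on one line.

cancelled_avg=336, cancelled_sum=1952, priority_sum=707

[cancelled_avg: status = 'cancelled']
order_id=400: ✓ → 23
order_id=401: ✓ → 203
order_id=402: ✗
order_id=403: ✓ → 590
order_id=404: ✗
order_id=405: ✗
order_id=406: ✓ → 528
order_id=407: ✗
order_id=408: ✗
order_id=409: ✗
order_id=410: ✗
cancelled_avg = (23 + 203 + 590 + 528) / 4 = 336
—
[cancelled_sum: status <> 'cancelled']
order_id=400: ✗
order_id=401: ✗
order_id=402: ✓ → 504
order_id=403: ✗
order_id=404: ✓ → 474
order_id=405: ✓ → 289
order_id=406: ✗
order_id=407: ✓ → 31
order_id=408: ✓ → 150
order_id=409: ✓ → 334
order_id=410: ✓ → 170
cancelled_sum = 504 + 474 + 289 + 31 + 150 + 334 + 170 = 1952
—
[priority_sum: priority >= 5 and channel <> 'phone']
order_id=400: ✗
order_id=401: ✓ → 203
order_id=402: ✗
order_id=403: ✗
order_id=404: ✗
order_id=405: ✗
order_id=406: ✗
order_id=407: ✗
order_id=408: ✗
order_id=409: ✓ → 334
order_id=410: ✓ → 170
priority_sum = 203 + 334 + 170 = 707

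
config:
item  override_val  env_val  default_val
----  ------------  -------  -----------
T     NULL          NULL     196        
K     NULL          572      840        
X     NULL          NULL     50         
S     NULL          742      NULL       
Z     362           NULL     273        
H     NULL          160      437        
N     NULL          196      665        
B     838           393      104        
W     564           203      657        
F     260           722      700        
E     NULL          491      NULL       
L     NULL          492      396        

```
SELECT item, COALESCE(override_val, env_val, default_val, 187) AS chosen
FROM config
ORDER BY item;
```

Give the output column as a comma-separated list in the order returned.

item=B: override_val=838 → 838
item=E: override_val=NULL, env_val=491 → 491
item=F: override_val=260 → 260
item=H: override_val=NULL, env_val=160 → 160
item=K: override_val=NULL, env_val=572 → 572
item=L: override_val=NULL, env_val=492 → 492
item=N: override_val=NULL, env_val=196 → 196
item=S: override_val=NULL, env_val=742 → 742
item=T: override_val=NULL, env_val=NULL, default_val=196 → 196
item=W: override_val=564 → 564
item=X: override_val=NULL, env_val=NULL, default_val=50 → 50
item=Z: override_val=362 → 362

838, 491, 260, 160, 572, 492, 196, 742, 196, 564, 50, 362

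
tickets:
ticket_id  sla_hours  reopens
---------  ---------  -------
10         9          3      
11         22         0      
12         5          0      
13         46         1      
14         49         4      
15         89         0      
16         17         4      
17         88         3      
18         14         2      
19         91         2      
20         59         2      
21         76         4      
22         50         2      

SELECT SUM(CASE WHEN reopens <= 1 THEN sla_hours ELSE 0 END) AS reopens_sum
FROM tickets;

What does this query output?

ticket_id=10: ✗
ticket_id=11: ✓ → 22
ticket_id=12: ✓ → 5
ticket_id=13: ✓ → 46
ticket_id=14: ✗
ticket_id=15: ✓ → 89
ticket_id=16: ✗
ticket_id=17: ✗
ticket_id=18: ✗
ticket_id=19: ✗
ticket_id=20: ✗
ticket_id=21: ✗
ticket_id=22: ✗
reopens_sum = 22 + 5 + 46 + 89 = 162

162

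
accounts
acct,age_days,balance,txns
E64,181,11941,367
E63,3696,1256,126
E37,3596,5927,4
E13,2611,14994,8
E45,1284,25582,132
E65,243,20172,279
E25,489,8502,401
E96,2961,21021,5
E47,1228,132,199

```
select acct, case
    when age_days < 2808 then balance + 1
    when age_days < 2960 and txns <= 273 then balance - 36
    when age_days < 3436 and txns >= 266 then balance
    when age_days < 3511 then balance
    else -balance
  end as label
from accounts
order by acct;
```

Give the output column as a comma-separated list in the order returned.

acct=E13: age_days < 2808 → 14995
acct=E25: age_days < 2808 → 8503
acct=E37: ELSE → -5927
acct=E45: age_days < 2808 → 25583
acct=E47: age_days < 2808 → 133
acct=E63: ELSE → -1256
acct=E64: age_days < 2808 → 11942
acct=E65: age_days < 2808 → 20173
acct=E96: age_days < 3511 → 21021

14995, 8503, -5927, 25583, 133, -1256, 11942, 20173, 21021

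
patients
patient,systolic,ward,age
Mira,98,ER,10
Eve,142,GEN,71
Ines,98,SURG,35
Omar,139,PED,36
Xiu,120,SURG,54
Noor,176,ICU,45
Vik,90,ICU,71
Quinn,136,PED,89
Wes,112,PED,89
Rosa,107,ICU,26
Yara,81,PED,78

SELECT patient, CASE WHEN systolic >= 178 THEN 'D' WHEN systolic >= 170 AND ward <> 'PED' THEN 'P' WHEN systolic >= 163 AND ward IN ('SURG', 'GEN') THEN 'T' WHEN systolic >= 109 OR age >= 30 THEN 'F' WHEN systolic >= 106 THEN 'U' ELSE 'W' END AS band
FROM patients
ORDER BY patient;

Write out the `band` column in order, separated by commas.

F, F, W, P, F, F, U, F, F, F, F

patient=Eve: systolic >= 109 OR age >= 30 → F
patient=Ines: systolic >= 109 OR age >= 30 → F
patient=Mira: ELSE → W
patient=Noor: systolic >= 170 AND ward <> 'PED' → P
patient=Omar: systolic >= 109 OR age >= 30 → F
patient=Quinn: systolic >= 109 OR age >= 30 → F
patient=Rosa: systolic >= 106 → U
patient=Vik: systolic >= 109 OR age >= 30 → F
patient=Wes: systolic >= 109 OR age >= 30 → F
patient=Xiu: systolic >= 109 OR age >= 30 → F
patient=Yara: systolic >= 109 OR age >= 30 → F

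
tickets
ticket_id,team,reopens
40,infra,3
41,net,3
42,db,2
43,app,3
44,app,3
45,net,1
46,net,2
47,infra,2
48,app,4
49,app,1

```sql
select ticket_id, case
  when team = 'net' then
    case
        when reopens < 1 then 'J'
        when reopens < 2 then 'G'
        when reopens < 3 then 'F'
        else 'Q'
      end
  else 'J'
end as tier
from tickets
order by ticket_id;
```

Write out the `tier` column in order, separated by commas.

ticket_id=40: team='infra' → outer ELSE → J
ticket_id=41: team='net' → inner[ELSE] → Q
ticket_id=42: team='db' → outer ELSE → J
ticket_id=43: team='app' → outer ELSE → J
ticket_id=44: team='app' → outer ELSE → J
ticket_id=45: team='net' → inner[reopens < 2] → G
ticket_id=46: team='net' → inner[reopens < 3] → F
ticket_id=47: team='infra' → outer ELSE → J
ticket_id=48: team='app' → outer ELSE → J
ticket_id=49: team='app' → outer ELSE → J

J, Q, J, J, J, G, F, J, J, J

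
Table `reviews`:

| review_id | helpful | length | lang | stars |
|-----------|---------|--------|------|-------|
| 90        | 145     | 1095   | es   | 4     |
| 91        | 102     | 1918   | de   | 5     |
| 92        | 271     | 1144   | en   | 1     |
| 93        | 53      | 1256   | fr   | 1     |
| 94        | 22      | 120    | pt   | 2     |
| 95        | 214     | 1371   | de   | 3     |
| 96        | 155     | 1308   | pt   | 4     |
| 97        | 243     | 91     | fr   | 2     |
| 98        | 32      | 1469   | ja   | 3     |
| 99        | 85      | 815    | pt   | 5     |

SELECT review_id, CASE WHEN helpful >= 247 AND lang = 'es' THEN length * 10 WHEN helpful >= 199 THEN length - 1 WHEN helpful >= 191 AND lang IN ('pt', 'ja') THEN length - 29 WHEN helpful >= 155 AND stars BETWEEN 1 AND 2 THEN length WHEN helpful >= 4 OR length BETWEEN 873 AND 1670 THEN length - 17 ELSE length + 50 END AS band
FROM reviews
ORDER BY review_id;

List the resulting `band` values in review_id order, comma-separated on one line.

review_id=90: helpful >= 4 OR length BETWEEN 873 AND 1670 → 1078
review_id=91: helpful >= 4 OR length BETWEEN 873 AND 1670 → 1901
review_id=92: helpful >= 199 → 1143
review_id=93: helpful >= 4 OR length BETWEEN 873 AND 1670 → 1239
review_id=94: helpful >= 4 OR length BETWEEN 873 AND 1670 → 103
review_id=95: helpful >= 199 → 1370
review_id=96: helpful >= 4 OR length BETWEEN 873 AND 1670 → 1291
review_id=97: helpful >= 199 → 90
review_id=98: helpful >= 4 OR length BETWEEN 873 AND 1670 → 1452
review_id=99: helpful >= 4 OR length BETWEEN 873 AND 1670 → 798

1078, 1901, 1143, 1239, 103, 1370, 1291, 90, 1452, 798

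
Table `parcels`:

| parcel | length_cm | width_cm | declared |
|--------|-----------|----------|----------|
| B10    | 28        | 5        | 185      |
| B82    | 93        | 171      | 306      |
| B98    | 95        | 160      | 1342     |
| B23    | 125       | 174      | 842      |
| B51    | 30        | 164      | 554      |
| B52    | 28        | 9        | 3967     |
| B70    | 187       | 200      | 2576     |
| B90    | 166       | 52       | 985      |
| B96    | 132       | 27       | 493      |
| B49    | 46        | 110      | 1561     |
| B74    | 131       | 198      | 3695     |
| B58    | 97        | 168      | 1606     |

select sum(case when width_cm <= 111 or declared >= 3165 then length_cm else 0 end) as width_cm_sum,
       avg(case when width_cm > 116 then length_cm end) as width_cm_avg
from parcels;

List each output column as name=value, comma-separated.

[width_cm_sum: width_cm <= 111 or declared >= 3165]
parcel=B10: ✓ → 28
parcel=B82: ✗
parcel=B98: ✗
parcel=B23: ✗
parcel=B51: ✗
parcel=B52: ✓ → 28
parcel=B70: ✗
parcel=B90: ✓ → 166
parcel=B96: ✓ → 132
parcel=B49: ✓ → 46
parcel=B74: ✓ → 131
parcel=B58: ✗
width_cm_sum = 28 + 28 + 166 + 132 + 46 + 131 = 531
—
[width_cm_avg: width_cm > 116]
parcel=B10: ✗
parcel=B82: ✓ → 93
parcel=B98: ✓ → 95
parcel=B23: ✓ → 125
parcel=B51: ✓ → 30
parcel=B52: ✗
parcel=B70: ✓ → 187
parcel=B90: ✗
parcel=B96: ✗
parcel=B49: ✗
parcel=B74: ✓ → 131
parcel=B58: ✓ → 97
width_cm_avg = (93 + 95 + 125 + 30 + 187 + 131 + 97) / 7 = 108.2857142857

width_cm_sum=531, width_cm_avg=108.2857142857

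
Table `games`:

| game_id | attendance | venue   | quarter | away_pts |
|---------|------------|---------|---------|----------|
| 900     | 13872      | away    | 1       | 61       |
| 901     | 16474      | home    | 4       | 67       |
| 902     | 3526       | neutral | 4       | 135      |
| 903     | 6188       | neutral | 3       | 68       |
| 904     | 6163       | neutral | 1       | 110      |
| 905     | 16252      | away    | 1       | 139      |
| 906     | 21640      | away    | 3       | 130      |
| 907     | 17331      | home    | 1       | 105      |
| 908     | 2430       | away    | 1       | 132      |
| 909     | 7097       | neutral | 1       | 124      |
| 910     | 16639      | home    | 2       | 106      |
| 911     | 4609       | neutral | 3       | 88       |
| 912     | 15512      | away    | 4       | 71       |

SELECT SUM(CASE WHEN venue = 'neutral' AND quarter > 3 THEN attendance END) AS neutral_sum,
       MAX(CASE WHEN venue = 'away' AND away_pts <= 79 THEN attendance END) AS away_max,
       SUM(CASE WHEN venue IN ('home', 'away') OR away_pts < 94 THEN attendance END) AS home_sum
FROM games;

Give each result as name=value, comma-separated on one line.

[neutral_sum: venue = 'neutral' AND quarter > 3]
game_id=900: ✗
game_id=901: ✗
game_id=902: ✓ → 3526
game_id=903: ✗
game_id=904: ✗
game_id=905: ✗
game_id=906: ✗
game_id=907: ✗
game_id=908: ✗
game_id=909: ✗
game_id=910: ✗
game_id=911: ✗
game_id=912: ✗
neutral_sum = 3526
—
[away_max: venue = 'away' AND away_pts <= 79]
game_id=900: ✓ → 13872
game_id=901: ✗
game_id=902: ✗
game_id=903: ✗
game_id=904: ✗
game_id=905: ✗
game_id=906: ✗
game_id=907: ✗
game_id=908: ✗
game_id=909: ✗
game_id=910: ✗
game_id=911: ✗
game_id=912: ✓ → 15512
away_max = MAX(13872, 15512) = 15512
—
[home_sum: venue IN ('home', 'away') OR away_pts < 94]
game_id=900: ✓ → 13872
game_id=901: ✓ → 16474
game_id=902: ✗
game_id=903: ✓ → 6188
game_id=904: ✗
game_id=905: ✓ → 16252
game_id=906: ✓ → 21640
game_id=907: ✓ → 17331
game_id=908: ✓ → 2430
game_id=909: ✗
game_id=910: ✓ → 16639
game_id=911: ✓ → 4609
game_id=912: ✓ → 15512
home_sum = 13872 + 16474 + 6188 + 16252 + 21640 + 17331 + 2430 + 16639 + 4609 + 15512 = 130947

neutral_sum=3526, away_max=15512, home_sum=130947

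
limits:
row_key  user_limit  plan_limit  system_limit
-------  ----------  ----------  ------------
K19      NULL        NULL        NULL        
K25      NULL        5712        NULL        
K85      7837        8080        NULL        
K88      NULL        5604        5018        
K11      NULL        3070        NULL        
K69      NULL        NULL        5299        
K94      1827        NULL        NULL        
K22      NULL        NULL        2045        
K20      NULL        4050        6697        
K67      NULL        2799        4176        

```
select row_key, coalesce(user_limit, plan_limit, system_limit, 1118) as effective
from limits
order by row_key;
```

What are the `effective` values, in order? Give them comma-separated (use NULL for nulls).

3070, 1118, 4050, 2045, 5712, 2799, 5299, 7837, 5604, 1827

row_key=K11: user_limit=NULL, plan_limit=3070 → 3070
row_key=K19: user_limit=NULL, plan_limit=NULL, system_limit=NULL, → literal 1118 → 1118
row_key=K20: user_limit=NULL, plan_limit=4050 → 4050
row_key=K22: user_limit=NULL, plan_limit=NULL, system_limit=2045 → 2045
row_key=K25: user_limit=NULL, plan_limit=5712 → 5712
row_key=K67: user_limit=NULL, plan_limit=2799 → 2799
row_key=K69: user_limit=NULL, plan_limit=NULL, system_limit=5299 → 5299
row_key=K85: user_limit=7837 → 7837
row_key=K88: user_limit=NULL, plan_limit=5604 → 5604
row_key=K94: user_limit=1827 → 1827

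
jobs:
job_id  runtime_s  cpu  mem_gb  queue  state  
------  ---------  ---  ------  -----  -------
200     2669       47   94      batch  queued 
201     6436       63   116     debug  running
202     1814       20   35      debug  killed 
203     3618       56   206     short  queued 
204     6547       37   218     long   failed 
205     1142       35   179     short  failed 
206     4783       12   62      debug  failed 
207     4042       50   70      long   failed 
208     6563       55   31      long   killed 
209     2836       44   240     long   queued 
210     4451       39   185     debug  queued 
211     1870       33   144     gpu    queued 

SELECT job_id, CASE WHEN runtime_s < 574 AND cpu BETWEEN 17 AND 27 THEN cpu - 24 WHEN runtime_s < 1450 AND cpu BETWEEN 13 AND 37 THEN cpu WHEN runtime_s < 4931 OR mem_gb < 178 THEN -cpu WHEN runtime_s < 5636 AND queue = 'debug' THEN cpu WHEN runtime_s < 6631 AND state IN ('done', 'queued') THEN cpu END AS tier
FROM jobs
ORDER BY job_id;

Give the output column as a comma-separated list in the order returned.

job_id=200: runtime_s < 4931 OR mem_gb < 178 → -47
job_id=201: runtime_s < 4931 OR mem_gb < 178 → -63
job_id=202: runtime_s < 4931 OR mem_gb < 178 → -20
job_id=203: runtime_s < 4931 OR mem_gb < 178 → -56
job_id=204: (no match → NULL) → NULL
job_id=205: runtime_s < 1450 AND cpu BETWEEN 13 AND 37 → 35
job_id=206: runtime_s < 4931 OR mem_gb < 178 → -12
job_id=207: runtime_s < 4931 OR mem_gb < 178 → -50
job_id=208: runtime_s < 4931 OR mem_gb < 178 → -55
job_id=209: runtime_s < 4931 OR mem_gb < 178 → -44
job_id=210: runtime_s < 4931 OR mem_gb < 178 → -39
job_id=211: runtime_s < 4931 OR mem_gb < 178 → -33

-47, -63, -20, -56, NULL, 35, -12, -50, -55, -44, -39, -33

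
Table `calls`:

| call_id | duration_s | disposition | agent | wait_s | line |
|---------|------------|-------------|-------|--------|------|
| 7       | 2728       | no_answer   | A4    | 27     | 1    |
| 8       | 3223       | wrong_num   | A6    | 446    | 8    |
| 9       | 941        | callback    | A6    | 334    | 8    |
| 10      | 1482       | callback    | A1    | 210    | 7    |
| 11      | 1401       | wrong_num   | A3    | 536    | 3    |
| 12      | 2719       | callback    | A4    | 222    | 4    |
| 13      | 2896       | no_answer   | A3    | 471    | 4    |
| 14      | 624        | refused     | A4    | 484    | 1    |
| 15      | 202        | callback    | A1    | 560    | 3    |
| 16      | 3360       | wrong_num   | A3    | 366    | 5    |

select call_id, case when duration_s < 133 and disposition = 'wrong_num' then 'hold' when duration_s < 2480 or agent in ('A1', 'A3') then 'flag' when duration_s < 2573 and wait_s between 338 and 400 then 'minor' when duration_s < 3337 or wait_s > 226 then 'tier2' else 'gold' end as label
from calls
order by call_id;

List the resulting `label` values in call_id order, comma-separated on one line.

tier2, tier2, flag, flag, flag, tier2, flag, flag, flag, flag

call_id=7: duration_s < 3337 or wait_s > 226 → tier2
call_id=8: duration_s < 3337 or wait_s > 226 → tier2
call_id=9: duration_s < 2480 or agent in ('A1', 'A3') → flag
call_id=10: duration_s < 2480 or agent in ('A1', 'A3') → flag
call_id=11: duration_s < 2480 or agent in ('A1', 'A3') → flag
call_id=12: duration_s < 3337 or wait_s > 226 → tier2
call_id=13: duration_s < 2480 or agent in ('A1', 'A3') → flag
call_id=14: duration_s < 2480 or agent in ('A1', 'A3') → flag
call_id=15: duration_s < 2480 or agent in ('A1', 'A3') → flag
call_id=16: duration_s < 2480 or agent in ('A1', 'A3') → flag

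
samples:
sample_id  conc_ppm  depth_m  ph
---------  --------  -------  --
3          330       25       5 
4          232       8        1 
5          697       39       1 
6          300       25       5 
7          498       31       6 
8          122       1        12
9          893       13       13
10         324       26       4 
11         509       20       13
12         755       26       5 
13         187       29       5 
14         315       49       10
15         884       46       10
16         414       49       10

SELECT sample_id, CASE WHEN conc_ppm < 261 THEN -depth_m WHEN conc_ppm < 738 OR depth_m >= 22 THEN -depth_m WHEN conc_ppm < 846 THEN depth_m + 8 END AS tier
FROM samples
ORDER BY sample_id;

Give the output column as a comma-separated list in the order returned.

sample_id=3: conc_ppm < 738 OR depth_m >= 22 → -25
sample_id=4: conc_ppm < 261 → -8
sample_id=5: conc_ppm < 738 OR depth_m >= 22 → -39
sample_id=6: conc_ppm < 738 OR depth_m >= 22 → -25
sample_id=7: conc_ppm < 738 OR depth_m >= 22 → -31
sample_id=8: conc_ppm < 261 → -1
sample_id=9: (no match → NULL) → NULL
sample_id=10: conc_ppm < 738 OR depth_m >= 22 → -26
sample_id=11: conc_ppm < 738 OR depth_m >= 22 → -20
sample_id=12: conc_ppm < 738 OR depth_m >= 22 → -26
sample_id=13: conc_ppm < 261 → -29
sample_id=14: conc_ppm < 738 OR depth_m >= 22 → -49
sample_id=15: conc_ppm < 738 OR depth_m >= 22 → -46
sample_id=16: conc_ppm < 738 OR depth_m >= 22 → -49

-25, -8, -39, -25, -31, -1, NULL, -26, -20, -26, -29, -49, -46, -49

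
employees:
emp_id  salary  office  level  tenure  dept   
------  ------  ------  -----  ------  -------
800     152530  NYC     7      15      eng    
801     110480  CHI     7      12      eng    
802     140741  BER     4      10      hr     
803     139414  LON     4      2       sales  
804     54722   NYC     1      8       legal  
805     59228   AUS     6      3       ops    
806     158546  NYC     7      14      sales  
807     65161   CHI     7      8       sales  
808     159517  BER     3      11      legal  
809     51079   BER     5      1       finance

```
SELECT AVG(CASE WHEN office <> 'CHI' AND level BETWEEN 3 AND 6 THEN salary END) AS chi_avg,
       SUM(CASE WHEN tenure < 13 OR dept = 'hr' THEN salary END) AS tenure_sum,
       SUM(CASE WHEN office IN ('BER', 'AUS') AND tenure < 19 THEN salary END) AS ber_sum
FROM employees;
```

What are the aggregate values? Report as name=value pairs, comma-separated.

chi_avg=109995.8, tenure_sum=780342, ber_sum=410565

[chi_avg: office <> 'CHI' AND level BETWEEN 3 AND 6]
emp_id=800: ✗
emp_id=801: ✗
emp_id=802: ✓ → 140741
emp_id=803: ✓ → 139414
emp_id=804: ✗
emp_id=805: ✓ → 59228
emp_id=806: ✗
emp_id=807: ✗
emp_id=808: ✓ → 159517
emp_id=809: ✓ → 51079
chi_avg = (140741 + 139414 + 59228 + 159517 + 51079) / 5 = 109995.8
—
[tenure_sum: tenure < 13 OR dept = 'hr']
emp_id=800: ✗
emp_id=801: ✓ → 110480
emp_id=802: ✓ → 140741
emp_id=803: ✓ → 139414
emp_id=804: ✓ → 54722
emp_id=805: ✓ → 59228
emp_id=806: ✗
emp_id=807: ✓ → 65161
emp_id=808: ✓ → 159517
emp_id=809: ✓ → 51079
tenure_sum = 110480 + 140741 + 139414 + 54722 + 59228 + 65161 + 159517 + 51079 = 780342
—
[ber_sum: office IN ('BER', 'AUS') AND tenure < 19]
emp_id=800: ✗
emp_id=801: ✗
emp_id=802: ✓ → 140741
emp_id=803: ✗
emp_id=804: ✗
emp_id=805: ✓ → 59228
emp_id=806: ✗
emp_id=807: ✗
emp_id=808: ✓ → 159517
emp_id=809: ✓ → 51079
ber_sum = 140741 + 59228 + 159517 + 51079 = 410565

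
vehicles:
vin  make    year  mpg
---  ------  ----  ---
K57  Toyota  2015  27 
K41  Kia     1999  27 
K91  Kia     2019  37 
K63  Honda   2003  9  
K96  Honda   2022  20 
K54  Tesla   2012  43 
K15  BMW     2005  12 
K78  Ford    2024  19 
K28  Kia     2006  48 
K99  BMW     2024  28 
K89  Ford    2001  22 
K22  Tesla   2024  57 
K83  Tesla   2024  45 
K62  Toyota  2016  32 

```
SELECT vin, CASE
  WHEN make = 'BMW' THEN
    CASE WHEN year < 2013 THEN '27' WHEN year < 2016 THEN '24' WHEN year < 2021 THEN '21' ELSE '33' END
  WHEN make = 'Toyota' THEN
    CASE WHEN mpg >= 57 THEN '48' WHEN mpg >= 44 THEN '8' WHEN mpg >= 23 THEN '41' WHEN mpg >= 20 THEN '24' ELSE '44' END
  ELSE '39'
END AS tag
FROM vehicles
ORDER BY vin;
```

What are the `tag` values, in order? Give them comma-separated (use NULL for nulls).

27, 39, 39, 39, 39, 41, 41, 39, 39, 39, 39, 39, 39, 33

vin=K15: make='BMW' → inner[year < 2013] → 27
vin=K22: make='Tesla' → outer ELSE → 39
vin=K28: make='Kia' → outer ELSE → 39
vin=K41: make='Kia' → outer ELSE → 39
vin=K54: make='Tesla' → outer ELSE → 39
vin=K57: make='Toyota' → inner[mpg >= 23] → 41
vin=K62: make='Toyota' → inner[mpg >= 23] → 41
vin=K63: make='Honda' → outer ELSE → 39
vin=K78: make='Ford' → outer ELSE → 39
vin=K83: make='Tesla' → outer ELSE → 39
vin=K89: make='Ford' → outer ELSE → 39
vin=K91: make='Kia' → outer ELSE → 39
vin=K96: make='Honda' → outer ELSE → 39
vin=K99: make='BMW' → inner[ELSE] → 33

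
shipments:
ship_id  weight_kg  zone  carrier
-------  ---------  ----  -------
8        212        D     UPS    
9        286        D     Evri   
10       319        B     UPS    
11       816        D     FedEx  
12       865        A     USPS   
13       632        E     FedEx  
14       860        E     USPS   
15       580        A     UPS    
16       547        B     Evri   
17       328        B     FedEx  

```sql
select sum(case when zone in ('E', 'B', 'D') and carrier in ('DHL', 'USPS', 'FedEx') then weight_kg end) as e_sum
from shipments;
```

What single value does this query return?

2636

ship_id=8: ✗
ship_id=9: ✗
ship_id=10: ✗
ship_id=11: ✓ → 816
ship_id=12: ✗
ship_id=13: ✓ → 632
ship_id=14: ✓ → 860
ship_id=15: ✗
ship_id=16: ✗
ship_id=17: ✓ → 328
e_sum = 816 + 632 + 860 + 328 = 2636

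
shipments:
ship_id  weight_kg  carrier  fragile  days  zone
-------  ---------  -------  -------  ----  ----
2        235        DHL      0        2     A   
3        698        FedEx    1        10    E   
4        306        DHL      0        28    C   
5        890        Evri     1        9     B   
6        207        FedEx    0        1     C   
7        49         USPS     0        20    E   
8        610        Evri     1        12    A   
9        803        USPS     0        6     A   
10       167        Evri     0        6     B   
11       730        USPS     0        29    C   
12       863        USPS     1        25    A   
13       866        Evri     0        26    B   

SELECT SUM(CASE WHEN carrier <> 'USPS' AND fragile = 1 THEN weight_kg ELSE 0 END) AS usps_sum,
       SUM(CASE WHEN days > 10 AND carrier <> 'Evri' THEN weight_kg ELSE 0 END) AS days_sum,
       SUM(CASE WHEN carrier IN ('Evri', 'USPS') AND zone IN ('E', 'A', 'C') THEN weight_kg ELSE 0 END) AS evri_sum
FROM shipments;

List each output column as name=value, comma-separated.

usps_sum=2198, days_sum=1948, evri_sum=3055

[usps_sum: carrier <> 'USPS' AND fragile = 1]
ship_id=2: ✗
ship_id=3: ✓ → 698
ship_id=4: ✗
ship_id=5: ✓ → 890
ship_id=6: ✗
ship_id=7: ✗
ship_id=8: ✓ → 610
ship_id=9: ✗
ship_id=10: ✗
ship_id=11: ✗
ship_id=12: ✗
ship_id=13: ✗
usps_sum = 698 + 890 + 610 = 2198
—
[days_sum: days > 10 AND carrier <> 'Evri']
ship_id=2: ✗
ship_id=3: ✗
ship_id=4: ✓ → 306
ship_id=5: ✗
ship_id=6: ✗
ship_id=7: ✓ → 49
ship_id=8: ✗
ship_id=9: ✗
ship_id=10: ✗
ship_id=11: ✓ → 730
ship_id=12: ✓ → 863
ship_id=13: ✗
days_sum = 306 + 49 + 730 + 863 = 1948
—
[evri_sum: carrier IN ('Evri', 'USPS') AND zone IN ('E', 'A', 'C')]
ship_id=2: ✗
ship_id=3: ✗
ship_id=4: ✗
ship_id=5: ✗
ship_id=6: ✗
ship_id=7: ✓ → 49
ship_id=8: ✓ → 610
ship_id=9: ✓ → 803
ship_id=10: ✗
ship_id=11: ✓ → 730
ship_id=12: ✓ → 863
ship_id=13: ✗
evri_sum = 49 + 610 + 803 + 730 + 863 = 3055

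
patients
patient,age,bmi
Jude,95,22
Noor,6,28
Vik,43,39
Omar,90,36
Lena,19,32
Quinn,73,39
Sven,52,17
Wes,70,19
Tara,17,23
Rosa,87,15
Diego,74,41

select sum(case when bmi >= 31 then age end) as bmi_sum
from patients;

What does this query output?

patient=Jude: ✗
patient=Noor: ✗
patient=Vik: ✓ → 43
patient=Omar: ✓ → 90
patient=Lena: ✓ → 19
patient=Quinn: ✓ → 73
patient=Sven: ✗
patient=Wes: ✗
patient=Tara: ✗
patient=Rosa: ✗
patient=Diego: ✓ → 74
bmi_sum = 43 + 90 + 19 + 73 + 74 = 299

299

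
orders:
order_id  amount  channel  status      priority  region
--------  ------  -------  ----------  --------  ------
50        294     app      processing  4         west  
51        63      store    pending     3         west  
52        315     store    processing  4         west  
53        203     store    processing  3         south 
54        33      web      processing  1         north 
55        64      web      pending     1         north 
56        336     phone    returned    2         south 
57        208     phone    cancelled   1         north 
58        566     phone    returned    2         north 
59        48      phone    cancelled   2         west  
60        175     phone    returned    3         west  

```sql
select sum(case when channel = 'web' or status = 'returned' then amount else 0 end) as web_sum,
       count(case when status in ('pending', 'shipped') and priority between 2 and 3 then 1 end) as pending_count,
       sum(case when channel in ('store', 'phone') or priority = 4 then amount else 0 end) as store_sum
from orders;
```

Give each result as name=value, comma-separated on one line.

[web_sum: channel = 'web' or status = 'returned']
order_id=50: ✗
order_id=51: ✗
order_id=52: ✗
order_id=53: ✗
order_id=54: ✓ → 33
order_id=55: ✓ → 64
order_id=56: ✓ → 336
order_id=57: ✗
order_id=58: ✓ → 566
order_id=59: ✗
order_id=60: ✓ → 175
web_sum = 33 + 64 + 336 + 566 + 175 = 1174
—
[pending_count: status in ('pending', 'shipped') and priority between 2 and 3]
order_id=50: ✗
order_id=51: ✓ → 1
order_id=52: ✗
order_id=53: ✗
order_id=54: ✗
order_id=55: ✗
order_id=56: ✗
order_id=57: ✗
order_id=58: ✗
order_id=59: ✗
order_id=60: ✗
pending_count = COUNT(1) = 1
—
[store_sum: channel in ('store', 'phone') or priority = 4]
order_id=50: ✓ → 294
order_id=51: ✓ → 63
order_id=52: ✓ → 315
order_id=53: ✓ → 203
order_id=54: ✗
order_id=55: ✗
order_id=56: ✓ → 336
order_id=57: ✓ → 208
order_id=58: ✓ → 566
order_id=59: ✓ → 48
order_id=60: ✓ → 175
store_sum = 294 + 63 + 315 + 203 + 336 + 208 + 566 + 48 + 175 = 2208

web_sum=1174, pending_count=1, store_sum=2208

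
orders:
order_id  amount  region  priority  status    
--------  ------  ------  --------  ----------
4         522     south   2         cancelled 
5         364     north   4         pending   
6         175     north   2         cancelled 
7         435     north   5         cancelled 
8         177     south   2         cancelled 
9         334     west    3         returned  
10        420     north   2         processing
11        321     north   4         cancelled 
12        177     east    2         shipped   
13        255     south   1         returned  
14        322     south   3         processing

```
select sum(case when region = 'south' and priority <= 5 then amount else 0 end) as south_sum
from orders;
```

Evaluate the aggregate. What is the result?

order_id=4: ✓ → 522
order_id=5: ✗
order_id=6: ✗
order_id=7: ✗
order_id=8: ✓ → 177
order_id=9: ✗
order_id=10: ✗
order_id=11: ✗
order_id=12: ✗
order_id=13: ✓ → 255
order_id=14: ✓ → 322
south_sum = 522 + 177 + 255 + 322 = 1276

1276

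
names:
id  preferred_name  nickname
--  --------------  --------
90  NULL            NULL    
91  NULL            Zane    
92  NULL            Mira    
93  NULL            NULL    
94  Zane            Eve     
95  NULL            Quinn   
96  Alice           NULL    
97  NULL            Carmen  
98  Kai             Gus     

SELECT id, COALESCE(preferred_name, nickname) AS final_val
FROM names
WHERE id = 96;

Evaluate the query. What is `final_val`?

Alice

id = 96: preferred_name=Alice, nickname=NULL.
preferred_name=Alice → Alice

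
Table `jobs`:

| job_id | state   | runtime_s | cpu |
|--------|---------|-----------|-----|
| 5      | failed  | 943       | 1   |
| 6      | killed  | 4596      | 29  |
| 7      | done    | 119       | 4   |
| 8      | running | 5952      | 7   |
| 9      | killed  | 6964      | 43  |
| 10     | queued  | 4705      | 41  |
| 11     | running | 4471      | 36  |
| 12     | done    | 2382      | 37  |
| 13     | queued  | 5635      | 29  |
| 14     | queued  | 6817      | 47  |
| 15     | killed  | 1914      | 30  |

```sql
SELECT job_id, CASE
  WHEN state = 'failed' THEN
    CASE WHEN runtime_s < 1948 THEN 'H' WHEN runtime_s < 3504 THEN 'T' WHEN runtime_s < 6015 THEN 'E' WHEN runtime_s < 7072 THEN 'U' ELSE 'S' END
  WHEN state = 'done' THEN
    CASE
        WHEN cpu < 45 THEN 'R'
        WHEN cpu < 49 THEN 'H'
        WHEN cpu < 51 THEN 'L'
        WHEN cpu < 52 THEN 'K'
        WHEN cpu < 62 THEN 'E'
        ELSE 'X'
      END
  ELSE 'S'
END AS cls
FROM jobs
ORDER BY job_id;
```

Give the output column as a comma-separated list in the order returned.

job_id=5: state='failed' → inner[runtime_s < 1948] → H
job_id=6: state='killed' → outer ELSE → S
job_id=7: state='done' → inner[cpu < 45] → R
job_id=8: state='running' → outer ELSE → S
job_id=9: state='killed' → outer ELSE → S
job_id=10: state='queued' → outer ELSE → S
job_id=11: state='running' → outer ELSE → S
job_id=12: state='done' → inner[cpu < 45] → R
job_id=13: state='queued' → outer ELSE → S
job_id=14: state='queued' → outer ELSE → S
job_id=15: state='killed' → outer ELSE → S

H, S, R, S, S, S, S, R, S, S, S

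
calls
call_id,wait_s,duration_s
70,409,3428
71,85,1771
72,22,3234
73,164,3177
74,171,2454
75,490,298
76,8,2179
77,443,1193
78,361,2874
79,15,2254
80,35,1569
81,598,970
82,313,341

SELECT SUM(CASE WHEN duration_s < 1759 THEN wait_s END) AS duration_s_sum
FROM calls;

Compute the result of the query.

1879

call_id=70: ✗
call_id=71: ✗
call_id=72: ✗
call_id=73: ✗
call_id=74: ✗
call_id=75: ✓ → 490
call_id=76: ✗
call_id=77: ✓ → 443
call_id=78: ✗
call_id=79: ✗
call_id=80: ✓ → 35
call_id=81: ✓ → 598
call_id=82: ✓ → 313
duration_s_sum = 490 + 443 + 35 + 598 + 313 = 1879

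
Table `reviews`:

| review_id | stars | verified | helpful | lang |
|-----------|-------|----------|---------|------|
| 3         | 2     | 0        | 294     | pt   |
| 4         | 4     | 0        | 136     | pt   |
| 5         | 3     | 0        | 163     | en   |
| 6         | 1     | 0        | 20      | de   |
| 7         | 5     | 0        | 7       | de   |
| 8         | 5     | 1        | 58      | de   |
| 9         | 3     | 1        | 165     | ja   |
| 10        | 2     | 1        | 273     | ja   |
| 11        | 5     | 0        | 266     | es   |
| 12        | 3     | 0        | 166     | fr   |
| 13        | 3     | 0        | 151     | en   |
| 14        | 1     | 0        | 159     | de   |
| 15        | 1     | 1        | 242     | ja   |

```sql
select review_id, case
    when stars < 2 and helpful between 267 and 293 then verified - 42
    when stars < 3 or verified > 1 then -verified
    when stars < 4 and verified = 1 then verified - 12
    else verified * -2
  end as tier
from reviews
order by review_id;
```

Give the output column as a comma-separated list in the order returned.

review_id=3: stars < 3 or verified > 1 → 0
review_id=4: ELSE → 0
review_id=5: ELSE → 0
review_id=6: stars < 3 or verified > 1 → 0
review_id=7: ELSE → 0
review_id=8: ELSE → -2
review_id=9: stars < 4 and verified = 1 → -11
review_id=10: stars < 3 or verified > 1 → -1
review_id=11: ELSE → 0
review_id=12: ELSE → 0
review_id=13: ELSE → 0
review_id=14: stars < 3 or verified > 1 → 0
review_id=15: stars < 3 or verified > 1 → -1

0, 0, 0, 0, 0, -2, -11, -1, 0, 0, 0, 0, -1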